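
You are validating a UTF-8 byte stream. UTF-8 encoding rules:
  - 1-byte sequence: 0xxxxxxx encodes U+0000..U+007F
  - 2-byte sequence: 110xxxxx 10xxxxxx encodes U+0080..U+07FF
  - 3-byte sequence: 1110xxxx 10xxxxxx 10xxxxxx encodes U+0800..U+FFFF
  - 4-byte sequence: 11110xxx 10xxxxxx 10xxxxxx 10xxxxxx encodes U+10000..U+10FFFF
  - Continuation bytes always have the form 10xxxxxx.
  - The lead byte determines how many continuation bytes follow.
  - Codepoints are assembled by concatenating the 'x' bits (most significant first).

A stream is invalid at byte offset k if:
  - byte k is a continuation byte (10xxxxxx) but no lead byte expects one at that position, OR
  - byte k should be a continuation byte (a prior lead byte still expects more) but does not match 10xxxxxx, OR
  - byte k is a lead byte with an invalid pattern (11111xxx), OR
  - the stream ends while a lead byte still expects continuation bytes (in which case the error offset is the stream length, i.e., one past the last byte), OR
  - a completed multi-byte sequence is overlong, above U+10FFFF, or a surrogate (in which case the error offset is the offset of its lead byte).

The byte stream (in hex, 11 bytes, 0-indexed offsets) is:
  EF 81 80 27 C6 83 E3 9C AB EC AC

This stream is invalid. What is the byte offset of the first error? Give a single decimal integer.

Answer: 11

Derivation:
Byte[0]=EF: 3-byte lead, need 2 cont bytes. acc=0xF
Byte[1]=81: continuation. acc=(acc<<6)|0x01=0x3C1
Byte[2]=80: continuation. acc=(acc<<6)|0x00=0xF040
Completed: cp=U+F040 (starts at byte 0)
Byte[3]=27: 1-byte ASCII. cp=U+0027
Byte[4]=C6: 2-byte lead, need 1 cont bytes. acc=0x6
Byte[5]=83: continuation. acc=(acc<<6)|0x03=0x183
Completed: cp=U+0183 (starts at byte 4)
Byte[6]=E3: 3-byte lead, need 2 cont bytes. acc=0x3
Byte[7]=9C: continuation. acc=(acc<<6)|0x1C=0xDC
Byte[8]=AB: continuation. acc=(acc<<6)|0x2B=0x372B
Completed: cp=U+372B (starts at byte 6)
Byte[9]=EC: 3-byte lead, need 2 cont bytes. acc=0xC
Byte[10]=AC: continuation. acc=(acc<<6)|0x2C=0x32C
Byte[11]: stream ended, expected continuation. INVALID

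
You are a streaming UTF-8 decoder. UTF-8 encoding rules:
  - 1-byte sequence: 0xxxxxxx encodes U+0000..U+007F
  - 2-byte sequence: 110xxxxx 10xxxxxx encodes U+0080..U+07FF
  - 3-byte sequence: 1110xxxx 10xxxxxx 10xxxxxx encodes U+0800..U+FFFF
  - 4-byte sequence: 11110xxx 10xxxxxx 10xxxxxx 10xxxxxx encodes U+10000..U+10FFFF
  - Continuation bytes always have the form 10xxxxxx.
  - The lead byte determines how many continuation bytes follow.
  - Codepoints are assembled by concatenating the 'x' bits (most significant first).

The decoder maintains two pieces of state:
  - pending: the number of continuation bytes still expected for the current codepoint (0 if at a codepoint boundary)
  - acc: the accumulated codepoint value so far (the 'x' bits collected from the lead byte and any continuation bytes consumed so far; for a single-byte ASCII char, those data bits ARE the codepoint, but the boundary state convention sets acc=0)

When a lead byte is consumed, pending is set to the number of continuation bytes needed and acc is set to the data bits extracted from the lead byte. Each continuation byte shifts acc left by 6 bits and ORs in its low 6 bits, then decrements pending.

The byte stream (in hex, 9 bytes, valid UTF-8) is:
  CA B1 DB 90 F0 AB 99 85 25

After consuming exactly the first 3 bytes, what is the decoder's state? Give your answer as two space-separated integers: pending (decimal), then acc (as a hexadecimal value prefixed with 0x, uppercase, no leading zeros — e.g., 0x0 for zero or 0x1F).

Byte[0]=CA: 2-byte lead. pending=1, acc=0xA
Byte[1]=B1: continuation. acc=(acc<<6)|0x31=0x2B1, pending=0
Byte[2]=DB: 2-byte lead. pending=1, acc=0x1B

Answer: 1 0x1B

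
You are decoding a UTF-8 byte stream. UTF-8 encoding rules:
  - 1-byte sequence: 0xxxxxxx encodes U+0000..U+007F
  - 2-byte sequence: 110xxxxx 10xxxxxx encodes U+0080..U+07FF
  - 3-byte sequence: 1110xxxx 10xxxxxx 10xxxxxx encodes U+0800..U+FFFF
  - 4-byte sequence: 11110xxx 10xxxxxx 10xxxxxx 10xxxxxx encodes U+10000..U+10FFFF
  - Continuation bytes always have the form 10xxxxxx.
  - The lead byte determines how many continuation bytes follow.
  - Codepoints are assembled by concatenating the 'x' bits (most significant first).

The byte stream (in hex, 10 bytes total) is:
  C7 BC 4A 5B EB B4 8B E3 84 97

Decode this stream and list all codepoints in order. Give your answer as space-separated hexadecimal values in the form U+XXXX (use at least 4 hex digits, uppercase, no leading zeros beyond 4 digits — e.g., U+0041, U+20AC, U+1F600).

Answer: U+01FC U+004A U+005B U+BD0B U+3117

Derivation:
Byte[0]=C7: 2-byte lead, need 1 cont bytes. acc=0x7
Byte[1]=BC: continuation. acc=(acc<<6)|0x3C=0x1FC
Completed: cp=U+01FC (starts at byte 0)
Byte[2]=4A: 1-byte ASCII. cp=U+004A
Byte[3]=5B: 1-byte ASCII. cp=U+005B
Byte[4]=EB: 3-byte lead, need 2 cont bytes. acc=0xB
Byte[5]=B4: continuation. acc=(acc<<6)|0x34=0x2F4
Byte[6]=8B: continuation. acc=(acc<<6)|0x0B=0xBD0B
Completed: cp=U+BD0B (starts at byte 4)
Byte[7]=E3: 3-byte lead, need 2 cont bytes. acc=0x3
Byte[8]=84: continuation. acc=(acc<<6)|0x04=0xC4
Byte[9]=97: continuation. acc=(acc<<6)|0x17=0x3117
Completed: cp=U+3117 (starts at byte 7)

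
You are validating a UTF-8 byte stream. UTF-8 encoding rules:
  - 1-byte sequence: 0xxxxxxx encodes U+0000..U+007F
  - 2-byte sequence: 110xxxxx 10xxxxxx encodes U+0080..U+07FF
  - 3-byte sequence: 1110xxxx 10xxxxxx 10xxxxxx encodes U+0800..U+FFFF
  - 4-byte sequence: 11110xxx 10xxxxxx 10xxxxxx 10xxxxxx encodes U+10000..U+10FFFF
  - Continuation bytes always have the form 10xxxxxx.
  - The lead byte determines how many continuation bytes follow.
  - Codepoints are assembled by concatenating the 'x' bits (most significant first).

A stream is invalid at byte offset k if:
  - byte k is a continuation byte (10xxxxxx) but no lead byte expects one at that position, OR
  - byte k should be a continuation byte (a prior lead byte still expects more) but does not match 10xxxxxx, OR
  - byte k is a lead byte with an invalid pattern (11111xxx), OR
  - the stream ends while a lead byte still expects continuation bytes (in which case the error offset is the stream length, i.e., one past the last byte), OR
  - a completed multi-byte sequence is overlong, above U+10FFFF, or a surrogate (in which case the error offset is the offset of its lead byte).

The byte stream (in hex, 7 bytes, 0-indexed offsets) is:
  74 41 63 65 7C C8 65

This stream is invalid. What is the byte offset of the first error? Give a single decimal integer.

Answer: 6

Derivation:
Byte[0]=74: 1-byte ASCII. cp=U+0074
Byte[1]=41: 1-byte ASCII. cp=U+0041
Byte[2]=63: 1-byte ASCII. cp=U+0063
Byte[3]=65: 1-byte ASCII. cp=U+0065
Byte[4]=7C: 1-byte ASCII. cp=U+007C
Byte[5]=C8: 2-byte lead, need 1 cont bytes. acc=0x8
Byte[6]=65: expected 10xxxxxx continuation. INVALID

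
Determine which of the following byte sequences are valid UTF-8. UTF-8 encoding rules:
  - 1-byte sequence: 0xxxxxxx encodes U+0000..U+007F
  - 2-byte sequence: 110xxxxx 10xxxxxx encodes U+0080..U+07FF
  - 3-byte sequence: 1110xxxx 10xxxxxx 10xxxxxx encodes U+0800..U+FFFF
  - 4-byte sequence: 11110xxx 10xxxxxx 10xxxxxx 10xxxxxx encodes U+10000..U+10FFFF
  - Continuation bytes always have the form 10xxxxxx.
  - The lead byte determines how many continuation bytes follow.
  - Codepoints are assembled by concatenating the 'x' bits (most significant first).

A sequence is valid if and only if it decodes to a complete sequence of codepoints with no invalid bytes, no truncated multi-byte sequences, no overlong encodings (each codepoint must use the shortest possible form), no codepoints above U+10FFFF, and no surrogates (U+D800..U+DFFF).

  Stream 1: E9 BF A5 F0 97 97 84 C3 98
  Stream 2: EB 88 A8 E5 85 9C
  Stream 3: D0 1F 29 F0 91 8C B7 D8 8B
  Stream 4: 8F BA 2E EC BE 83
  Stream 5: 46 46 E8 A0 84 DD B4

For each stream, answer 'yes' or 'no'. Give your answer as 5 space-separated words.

Stream 1: decodes cleanly. VALID
Stream 2: decodes cleanly. VALID
Stream 3: error at byte offset 1. INVALID
Stream 4: error at byte offset 0. INVALID
Stream 5: decodes cleanly. VALID

Answer: yes yes no no yes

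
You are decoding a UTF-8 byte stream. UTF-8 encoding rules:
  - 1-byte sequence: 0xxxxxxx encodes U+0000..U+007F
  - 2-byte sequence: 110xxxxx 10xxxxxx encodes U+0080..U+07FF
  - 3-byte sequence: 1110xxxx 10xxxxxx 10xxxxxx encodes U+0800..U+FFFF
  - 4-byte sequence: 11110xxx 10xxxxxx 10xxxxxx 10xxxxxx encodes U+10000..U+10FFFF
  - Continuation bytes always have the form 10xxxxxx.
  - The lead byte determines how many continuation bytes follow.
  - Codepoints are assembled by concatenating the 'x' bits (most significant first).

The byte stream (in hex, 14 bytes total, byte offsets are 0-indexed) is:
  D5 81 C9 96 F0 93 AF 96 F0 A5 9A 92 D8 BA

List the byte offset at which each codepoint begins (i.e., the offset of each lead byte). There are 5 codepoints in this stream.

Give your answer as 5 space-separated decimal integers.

Byte[0]=D5: 2-byte lead, need 1 cont bytes. acc=0x15
Byte[1]=81: continuation. acc=(acc<<6)|0x01=0x541
Completed: cp=U+0541 (starts at byte 0)
Byte[2]=C9: 2-byte lead, need 1 cont bytes. acc=0x9
Byte[3]=96: continuation. acc=(acc<<6)|0x16=0x256
Completed: cp=U+0256 (starts at byte 2)
Byte[4]=F0: 4-byte lead, need 3 cont bytes. acc=0x0
Byte[5]=93: continuation. acc=(acc<<6)|0x13=0x13
Byte[6]=AF: continuation. acc=(acc<<6)|0x2F=0x4EF
Byte[7]=96: continuation. acc=(acc<<6)|0x16=0x13BD6
Completed: cp=U+13BD6 (starts at byte 4)
Byte[8]=F0: 4-byte lead, need 3 cont bytes. acc=0x0
Byte[9]=A5: continuation. acc=(acc<<6)|0x25=0x25
Byte[10]=9A: continuation. acc=(acc<<6)|0x1A=0x95A
Byte[11]=92: continuation. acc=(acc<<6)|0x12=0x25692
Completed: cp=U+25692 (starts at byte 8)
Byte[12]=D8: 2-byte lead, need 1 cont bytes. acc=0x18
Byte[13]=BA: continuation. acc=(acc<<6)|0x3A=0x63A
Completed: cp=U+063A (starts at byte 12)

Answer: 0 2 4 8 12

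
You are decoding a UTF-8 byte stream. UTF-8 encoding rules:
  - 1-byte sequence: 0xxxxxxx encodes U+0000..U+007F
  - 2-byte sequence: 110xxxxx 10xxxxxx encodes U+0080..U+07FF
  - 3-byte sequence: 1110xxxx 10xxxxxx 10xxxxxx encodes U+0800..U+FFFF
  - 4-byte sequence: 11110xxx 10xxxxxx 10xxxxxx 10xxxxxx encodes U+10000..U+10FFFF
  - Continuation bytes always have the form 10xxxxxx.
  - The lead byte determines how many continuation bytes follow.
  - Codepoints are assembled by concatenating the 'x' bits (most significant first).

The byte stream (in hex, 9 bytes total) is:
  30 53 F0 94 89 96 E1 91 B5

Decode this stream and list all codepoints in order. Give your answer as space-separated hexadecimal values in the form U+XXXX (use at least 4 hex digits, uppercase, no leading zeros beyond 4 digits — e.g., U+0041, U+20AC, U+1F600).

Byte[0]=30: 1-byte ASCII. cp=U+0030
Byte[1]=53: 1-byte ASCII. cp=U+0053
Byte[2]=F0: 4-byte lead, need 3 cont bytes. acc=0x0
Byte[3]=94: continuation. acc=(acc<<6)|0x14=0x14
Byte[4]=89: continuation. acc=(acc<<6)|0x09=0x509
Byte[5]=96: continuation. acc=(acc<<6)|0x16=0x14256
Completed: cp=U+14256 (starts at byte 2)
Byte[6]=E1: 3-byte lead, need 2 cont bytes. acc=0x1
Byte[7]=91: continuation. acc=(acc<<6)|0x11=0x51
Byte[8]=B5: continuation. acc=(acc<<6)|0x35=0x1475
Completed: cp=U+1475 (starts at byte 6)

Answer: U+0030 U+0053 U+14256 U+1475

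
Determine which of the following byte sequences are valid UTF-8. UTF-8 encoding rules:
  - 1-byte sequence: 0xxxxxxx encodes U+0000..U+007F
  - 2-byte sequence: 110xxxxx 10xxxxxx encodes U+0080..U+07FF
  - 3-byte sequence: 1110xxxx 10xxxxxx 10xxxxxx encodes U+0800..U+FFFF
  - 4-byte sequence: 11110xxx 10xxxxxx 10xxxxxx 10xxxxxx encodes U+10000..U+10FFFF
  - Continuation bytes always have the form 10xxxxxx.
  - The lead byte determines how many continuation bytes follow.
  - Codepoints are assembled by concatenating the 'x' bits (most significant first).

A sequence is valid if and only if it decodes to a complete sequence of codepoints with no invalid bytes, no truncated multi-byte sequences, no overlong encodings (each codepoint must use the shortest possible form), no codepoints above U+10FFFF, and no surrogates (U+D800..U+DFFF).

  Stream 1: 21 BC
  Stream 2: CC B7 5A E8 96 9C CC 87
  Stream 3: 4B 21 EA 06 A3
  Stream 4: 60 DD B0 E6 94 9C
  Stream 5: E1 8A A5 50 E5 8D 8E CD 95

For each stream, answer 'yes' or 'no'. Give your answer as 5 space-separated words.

Answer: no yes no yes yes

Derivation:
Stream 1: error at byte offset 1. INVALID
Stream 2: decodes cleanly. VALID
Stream 3: error at byte offset 3. INVALID
Stream 4: decodes cleanly. VALID
Stream 5: decodes cleanly. VALID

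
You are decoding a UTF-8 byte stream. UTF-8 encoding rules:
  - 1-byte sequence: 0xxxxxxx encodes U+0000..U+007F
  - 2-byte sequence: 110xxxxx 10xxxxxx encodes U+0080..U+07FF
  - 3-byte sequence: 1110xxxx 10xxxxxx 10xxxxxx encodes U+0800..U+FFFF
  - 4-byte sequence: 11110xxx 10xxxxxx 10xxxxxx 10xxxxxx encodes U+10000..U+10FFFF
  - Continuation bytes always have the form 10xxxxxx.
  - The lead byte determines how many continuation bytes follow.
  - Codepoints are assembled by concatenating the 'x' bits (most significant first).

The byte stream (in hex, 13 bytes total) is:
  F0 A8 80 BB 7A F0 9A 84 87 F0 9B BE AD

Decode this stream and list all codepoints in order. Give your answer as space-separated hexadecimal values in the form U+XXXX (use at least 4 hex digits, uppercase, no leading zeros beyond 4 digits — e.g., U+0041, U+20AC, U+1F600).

Answer: U+2803B U+007A U+1A107 U+1BFAD

Derivation:
Byte[0]=F0: 4-byte lead, need 3 cont bytes. acc=0x0
Byte[1]=A8: continuation. acc=(acc<<6)|0x28=0x28
Byte[2]=80: continuation. acc=(acc<<6)|0x00=0xA00
Byte[3]=BB: continuation. acc=(acc<<6)|0x3B=0x2803B
Completed: cp=U+2803B (starts at byte 0)
Byte[4]=7A: 1-byte ASCII. cp=U+007A
Byte[5]=F0: 4-byte lead, need 3 cont bytes. acc=0x0
Byte[6]=9A: continuation. acc=(acc<<6)|0x1A=0x1A
Byte[7]=84: continuation. acc=(acc<<6)|0x04=0x684
Byte[8]=87: continuation. acc=(acc<<6)|0x07=0x1A107
Completed: cp=U+1A107 (starts at byte 5)
Byte[9]=F0: 4-byte lead, need 3 cont bytes. acc=0x0
Byte[10]=9B: continuation. acc=(acc<<6)|0x1B=0x1B
Byte[11]=BE: continuation. acc=(acc<<6)|0x3E=0x6FE
Byte[12]=AD: continuation. acc=(acc<<6)|0x2D=0x1BFAD
Completed: cp=U+1BFAD (starts at byte 9)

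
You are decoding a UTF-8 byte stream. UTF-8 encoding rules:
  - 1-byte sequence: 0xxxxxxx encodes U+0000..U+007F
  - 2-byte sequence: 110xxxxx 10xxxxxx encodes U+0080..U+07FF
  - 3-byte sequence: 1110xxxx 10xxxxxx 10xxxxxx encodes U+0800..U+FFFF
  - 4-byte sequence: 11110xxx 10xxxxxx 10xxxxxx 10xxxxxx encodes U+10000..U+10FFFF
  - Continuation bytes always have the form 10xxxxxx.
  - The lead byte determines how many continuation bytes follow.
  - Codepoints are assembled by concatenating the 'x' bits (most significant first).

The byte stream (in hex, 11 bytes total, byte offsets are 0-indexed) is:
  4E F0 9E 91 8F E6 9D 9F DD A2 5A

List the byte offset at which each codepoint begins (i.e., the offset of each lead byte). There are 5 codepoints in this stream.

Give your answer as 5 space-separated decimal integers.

Byte[0]=4E: 1-byte ASCII. cp=U+004E
Byte[1]=F0: 4-byte lead, need 3 cont bytes. acc=0x0
Byte[2]=9E: continuation. acc=(acc<<6)|0x1E=0x1E
Byte[3]=91: continuation. acc=(acc<<6)|0x11=0x791
Byte[4]=8F: continuation. acc=(acc<<6)|0x0F=0x1E44F
Completed: cp=U+1E44F (starts at byte 1)
Byte[5]=E6: 3-byte lead, need 2 cont bytes. acc=0x6
Byte[6]=9D: continuation. acc=(acc<<6)|0x1D=0x19D
Byte[7]=9F: continuation. acc=(acc<<6)|0x1F=0x675F
Completed: cp=U+675F (starts at byte 5)
Byte[8]=DD: 2-byte lead, need 1 cont bytes. acc=0x1D
Byte[9]=A2: continuation. acc=(acc<<6)|0x22=0x762
Completed: cp=U+0762 (starts at byte 8)
Byte[10]=5A: 1-byte ASCII. cp=U+005A

Answer: 0 1 5 8 10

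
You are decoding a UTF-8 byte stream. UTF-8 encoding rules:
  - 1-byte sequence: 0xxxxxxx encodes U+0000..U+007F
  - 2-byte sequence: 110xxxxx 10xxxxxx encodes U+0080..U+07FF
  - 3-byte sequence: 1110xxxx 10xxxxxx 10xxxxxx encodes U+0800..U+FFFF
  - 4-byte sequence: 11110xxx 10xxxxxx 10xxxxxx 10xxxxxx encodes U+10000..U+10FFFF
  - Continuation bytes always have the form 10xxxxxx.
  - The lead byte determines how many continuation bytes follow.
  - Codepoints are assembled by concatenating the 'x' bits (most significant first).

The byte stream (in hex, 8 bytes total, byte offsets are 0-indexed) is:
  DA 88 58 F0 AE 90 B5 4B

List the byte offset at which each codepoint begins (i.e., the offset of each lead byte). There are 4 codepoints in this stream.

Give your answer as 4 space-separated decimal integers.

Byte[0]=DA: 2-byte lead, need 1 cont bytes. acc=0x1A
Byte[1]=88: continuation. acc=(acc<<6)|0x08=0x688
Completed: cp=U+0688 (starts at byte 0)
Byte[2]=58: 1-byte ASCII. cp=U+0058
Byte[3]=F0: 4-byte lead, need 3 cont bytes. acc=0x0
Byte[4]=AE: continuation. acc=(acc<<6)|0x2E=0x2E
Byte[5]=90: continuation. acc=(acc<<6)|0x10=0xB90
Byte[6]=B5: continuation. acc=(acc<<6)|0x35=0x2E435
Completed: cp=U+2E435 (starts at byte 3)
Byte[7]=4B: 1-byte ASCII. cp=U+004B

Answer: 0 2 3 7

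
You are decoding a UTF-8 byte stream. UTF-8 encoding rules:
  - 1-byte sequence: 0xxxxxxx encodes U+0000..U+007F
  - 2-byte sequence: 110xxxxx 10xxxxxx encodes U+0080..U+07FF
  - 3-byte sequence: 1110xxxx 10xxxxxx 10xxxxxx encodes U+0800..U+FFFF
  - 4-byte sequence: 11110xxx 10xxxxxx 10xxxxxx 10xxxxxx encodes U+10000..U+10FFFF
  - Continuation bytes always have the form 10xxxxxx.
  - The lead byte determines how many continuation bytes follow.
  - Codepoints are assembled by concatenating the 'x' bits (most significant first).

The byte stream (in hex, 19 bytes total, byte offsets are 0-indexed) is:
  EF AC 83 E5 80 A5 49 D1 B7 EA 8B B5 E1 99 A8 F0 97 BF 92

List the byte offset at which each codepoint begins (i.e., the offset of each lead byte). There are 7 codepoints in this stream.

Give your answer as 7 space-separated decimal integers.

Answer: 0 3 6 7 9 12 15

Derivation:
Byte[0]=EF: 3-byte lead, need 2 cont bytes. acc=0xF
Byte[1]=AC: continuation. acc=(acc<<6)|0x2C=0x3EC
Byte[2]=83: continuation. acc=(acc<<6)|0x03=0xFB03
Completed: cp=U+FB03 (starts at byte 0)
Byte[3]=E5: 3-byte lead, need 2 cont bytes. acc=0x5
Byte[4]=80: continuation. acc=(acc<<6)|0x00=0x140
Byte[5]=A5: continuation. acc=(acc<<6)|0x25=0x5025
Completed: cp=U+5025 (starts at byte 3)
Byte[6]=49: 1-byte ASCII. cp=U+0049
Byte[7]=D1: 2-byte lead, need 1 cont bytes. acc=0x11
Byte[8]=B7: continuation. acc=(acc<<6)|0x37=0x477
Completed: cp=U+0477 (starts at byte 7)
Byte[9]=EA: 3-byte lead, need 2 cont bytes. acc=0xA
Byte[10]=8B: continuation. acc=(acc<<6)|0x0B=0x28B
Byte[11]=B5: continuation. acc=(acc<<6)|0x35=0xA2F5
Completed: cp=U+A2F5 (starts at byte 9)
Byte[12]=E1: 3-byte lead, need 2 cont bytes. acc=0x1
Byte[13]=99: continuation. acc=(acc<<6)|0x19=0x59
Byte[14]=A8: continuation. acc=(acc<<6)|0x28=0x1668
Completed: cp=U+1668 (starts at byte 12)
Byte[15]=F0: 4-byte lead, need 3 cont bytes. acc=0x0
Byte[16]=97: continuation. acc=(acc<<6)|0x17=0x17
Byte[17]=BF: continuation. acc=(acc<<6)|0x3F=0x5FF
Byte[18]=92: continuation. acc=(acc<<6)|0x12=0x17FD2
Completed: cp=U+17FD2 (starts at byte 15)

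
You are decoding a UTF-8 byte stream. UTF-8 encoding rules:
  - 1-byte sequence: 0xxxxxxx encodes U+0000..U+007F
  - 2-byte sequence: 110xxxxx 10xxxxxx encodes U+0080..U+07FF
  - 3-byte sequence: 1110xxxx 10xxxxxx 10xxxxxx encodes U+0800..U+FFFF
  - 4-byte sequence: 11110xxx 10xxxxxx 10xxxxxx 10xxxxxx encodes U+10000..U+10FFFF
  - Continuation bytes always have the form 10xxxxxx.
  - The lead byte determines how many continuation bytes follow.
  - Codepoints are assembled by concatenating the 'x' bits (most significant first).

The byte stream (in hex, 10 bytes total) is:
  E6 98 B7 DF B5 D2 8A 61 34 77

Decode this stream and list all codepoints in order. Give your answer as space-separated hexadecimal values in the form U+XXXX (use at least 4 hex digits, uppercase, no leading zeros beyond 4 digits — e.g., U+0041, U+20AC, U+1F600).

Byte[0]=E6: 3-byte lead, need 2 cont bytes. acc=0x6
Byte[1]=98: continuation. acc=(acc<<6)|0x18=0x198
Byte[2]=B7: continuation. acc=(acc<<6)|0x37=0x6637
Completed: cp=U+6637 (starts at byte 0)
Byte[3]=DF: 2-byte lead, need 1 cont bytes. acc=0x1F
Byte[4]=B5: continuation. acc=(acc<<6)|0x35=0x7F5
Completed: cp=U+07F5 (starts at byte 3)
Byte[5]=D2: 2-byte lead, need 1 cont bytes. acc=0x12
Byte[6]=8A: continuation. acc=(acc<<6)|0x0A=0x48A
Completed: cp=U+048A (starts at byte 5)
Byte[7]=61: 1-byte ASCII. cp=U+0061
Byte[8]=34: 1-byte ASCII. cp=U+0034
Byte[9]=77: 1-byte ASCII. cp=U+0077

Answer: U+6637 U+07F5 U+048A U+0061 U+0034 U+0077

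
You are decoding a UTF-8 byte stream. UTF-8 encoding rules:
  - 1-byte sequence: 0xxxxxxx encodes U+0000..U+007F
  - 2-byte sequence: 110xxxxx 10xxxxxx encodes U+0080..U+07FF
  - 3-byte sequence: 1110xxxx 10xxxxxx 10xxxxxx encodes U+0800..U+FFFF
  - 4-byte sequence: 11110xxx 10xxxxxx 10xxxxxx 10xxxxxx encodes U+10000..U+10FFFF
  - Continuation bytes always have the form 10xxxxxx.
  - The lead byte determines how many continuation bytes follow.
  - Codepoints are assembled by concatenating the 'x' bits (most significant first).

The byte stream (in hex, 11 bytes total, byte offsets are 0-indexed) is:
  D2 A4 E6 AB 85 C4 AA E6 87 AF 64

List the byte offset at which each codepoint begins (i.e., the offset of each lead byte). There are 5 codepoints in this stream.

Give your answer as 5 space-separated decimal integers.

Answer: 0 2 5 7 10

Derivation:
Byte[0]=D2: 2-byte lead, need 1 cont bytes. acc=0x12
Byte[1]=A4: continuation. acc=(acc<<6)|0x24=0x4A4
Completed: cp=U+04A4 (starts at byte 0)
Byte[2]=E6: 3-byte lead, need 2 cont bytes. acc=0x6
Byte[3]=AB: continuation. acc=(acc<<6)|0x2B=0x1AB
Byte[4]=85: continuation. acc=(acc<<6)|0x05=0x6AC5
Completed: cp=U+6AC5 (starts at byte 2)
Byte[5]=C4: 2-byte lead, need 1 cont bytes. acc=0x4
Byte[6]=AA: continuation. acc=(acc<<6)|0x2A=0x12A
Completed: cp=U+012A (starts at byte 5)
Byte[7]=E6: 3-byte lead, need 2 cont bytes. acc=0x6
Byte[8]=87: continuation. acc=(acc<<6)|0x07=0x187
Byte[9]=AF: continuation. acc=(acc<<6)|0x2F=0x61EF
Completed: cp=U+61EF (starts at byte 7)
Byte[10]=64: 1-byte ASCII. cp=U+0064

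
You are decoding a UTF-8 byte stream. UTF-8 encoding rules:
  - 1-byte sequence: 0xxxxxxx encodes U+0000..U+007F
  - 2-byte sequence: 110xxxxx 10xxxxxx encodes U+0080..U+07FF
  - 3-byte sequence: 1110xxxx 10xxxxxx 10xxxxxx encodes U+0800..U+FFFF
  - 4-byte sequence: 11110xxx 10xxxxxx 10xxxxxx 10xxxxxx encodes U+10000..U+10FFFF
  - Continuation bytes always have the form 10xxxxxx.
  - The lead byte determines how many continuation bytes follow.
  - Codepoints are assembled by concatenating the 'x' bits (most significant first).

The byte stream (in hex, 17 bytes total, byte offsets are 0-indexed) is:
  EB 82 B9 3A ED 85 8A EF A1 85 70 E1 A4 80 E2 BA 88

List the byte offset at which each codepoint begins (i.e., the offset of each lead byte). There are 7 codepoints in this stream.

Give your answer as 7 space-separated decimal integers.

Byte[0]=EB: 3-byte lead, need 2 cont bytes. acc=0xB
Byte[1]=82: continuation. acc=(acc<<6)|0x02=0x2C2
Byte[2]=B9: continuation. acc=(acc<<6)|0x39=0xB0B9
Completed: cp=U+B0B9 (starts at byte 0)
Byte[3]=3A: 1-byte ASCII. cp=U+003A
Byte[4]=ED: 3-byte lead, need 2 cont bytes. acc=0xD
Byte[5]=85: continuation. acc=(acc<<6)|0x05=0x345
Byte[6]=8A: continuation. acc=(acc<<6)|0x0A=0xD14A
Completed: cp=U+D14A (starts at byte 4)
Byte[7]=EF: 3-byte lead, need 2 cont bytes. acc=0xF
Byte[8]=A1: continuation. acc=(acc<<6)|0x21=0x3E1
Byte[9]=85: continuation. acc=(acc<<6)|0x05=0xF845
Completed: cp=U+F845 (starts at byte 7)
Byte[10]=70: 1-byte ASCII. cp=U+0070
Byte[11]=E1: 3-byte lead, need 2 cont bytes. acc=0x1
Byte[12]=A4: continuation. acc=(acc<<6)|0x24=0x64
Byte[13]=80: continuation. acc=(acc<<6)|0x00=0x1900
Completed: cp=U+1900 (starts at byte 11)
Byte[14]=E2: 3-byte lead, need 2 cont bytes. acc=0x2
Byte[15]=BA: continuation. acc=(acc<<6)|0x3A=0xBA
Byte[16]=88: continuation. acc=(acc<<6)|0x08=0x2E88
Completed: cp=U+2E88 (starts at byte 14)

Answer: 0 3 4 7 10 11 14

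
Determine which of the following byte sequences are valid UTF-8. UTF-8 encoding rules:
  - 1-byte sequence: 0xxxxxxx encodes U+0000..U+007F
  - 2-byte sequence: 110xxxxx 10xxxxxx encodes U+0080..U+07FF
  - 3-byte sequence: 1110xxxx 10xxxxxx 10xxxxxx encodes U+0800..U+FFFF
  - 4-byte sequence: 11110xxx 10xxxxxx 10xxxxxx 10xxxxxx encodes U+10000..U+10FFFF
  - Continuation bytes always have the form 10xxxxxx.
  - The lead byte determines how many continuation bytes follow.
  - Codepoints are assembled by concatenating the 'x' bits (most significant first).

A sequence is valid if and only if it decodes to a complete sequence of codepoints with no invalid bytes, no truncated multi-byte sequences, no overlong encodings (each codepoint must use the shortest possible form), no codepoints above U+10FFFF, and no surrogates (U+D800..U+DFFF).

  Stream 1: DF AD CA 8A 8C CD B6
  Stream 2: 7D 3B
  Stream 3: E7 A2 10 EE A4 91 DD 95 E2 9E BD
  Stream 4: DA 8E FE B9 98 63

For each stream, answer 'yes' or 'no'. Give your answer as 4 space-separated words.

Stream 1: error at byte offset 4. INVALID
Stream 2: decodes cleanly. VALID
Stream 3: error at byte offset 2. INVALID
Stream 4: error at byte offset 2. INVALID

Answer: no yes no no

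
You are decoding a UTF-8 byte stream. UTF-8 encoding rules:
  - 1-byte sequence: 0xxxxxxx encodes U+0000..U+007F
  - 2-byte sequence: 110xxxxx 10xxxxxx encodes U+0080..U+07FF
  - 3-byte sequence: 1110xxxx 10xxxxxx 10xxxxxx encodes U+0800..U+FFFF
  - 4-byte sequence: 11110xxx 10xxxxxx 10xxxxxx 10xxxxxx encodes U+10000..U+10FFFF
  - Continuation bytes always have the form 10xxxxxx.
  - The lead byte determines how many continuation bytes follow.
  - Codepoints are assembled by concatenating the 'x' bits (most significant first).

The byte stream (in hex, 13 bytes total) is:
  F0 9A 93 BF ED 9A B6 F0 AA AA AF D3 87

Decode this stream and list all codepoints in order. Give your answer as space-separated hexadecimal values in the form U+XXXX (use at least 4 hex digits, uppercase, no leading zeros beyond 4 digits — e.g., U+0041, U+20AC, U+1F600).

Answer: U+1A4FF U+D6B6 U+2AAAF U+04C7

Derivation:
Byte[0]=F0: 4-byte lead, need 3 cont bytes. acc=0x0
Byte[1]=9A: continuation. acc=(acc<<6)|0x1A=0x1A
Byte[2]=93: continuation. acc=(acc<<6)|0x13=0x693
Byte[3]=BF: continuation. acc=(acc<<6)|0x3F=0x1A4FF
Completed: cp=U+1A4FF (starts at byte 0)
Byte[4]=ED: 3-byte lead, need 2 cont bytes. acc=0xD
Byte[5]=9A: continuation. acc=(acc<<6)|0x1A=0x35A
Byte[6]=B6: continuation. acc=(acc<<6)|0x36=0xD6B6
Completed: cp=U+D6B6 (starts at byte 4)
Byte[7]=F0: 4-byte lead, need 3 cont bytes. acc=0x0
Byte[8]=AA: continuation. acc=(acc<<6)|0x2A=0x2A
Byte[9]=AA: continuation. acc=(acc<<6)|0x2A=0xAAA
Byte[10]=AF: continuation. acc=(acc<<6)|0x2F=0x2AAAF
Completed: cp=U+2AAAF (starts at byte 7)
Byte[11]=D3: 2-byte lead, need 1 cont bytes. acc=0x13
Byte[12]=87: continuation. acc=(acc<<6)|0x07=0x4C7
Completed: cp=U+04C7 (starts at byte 11)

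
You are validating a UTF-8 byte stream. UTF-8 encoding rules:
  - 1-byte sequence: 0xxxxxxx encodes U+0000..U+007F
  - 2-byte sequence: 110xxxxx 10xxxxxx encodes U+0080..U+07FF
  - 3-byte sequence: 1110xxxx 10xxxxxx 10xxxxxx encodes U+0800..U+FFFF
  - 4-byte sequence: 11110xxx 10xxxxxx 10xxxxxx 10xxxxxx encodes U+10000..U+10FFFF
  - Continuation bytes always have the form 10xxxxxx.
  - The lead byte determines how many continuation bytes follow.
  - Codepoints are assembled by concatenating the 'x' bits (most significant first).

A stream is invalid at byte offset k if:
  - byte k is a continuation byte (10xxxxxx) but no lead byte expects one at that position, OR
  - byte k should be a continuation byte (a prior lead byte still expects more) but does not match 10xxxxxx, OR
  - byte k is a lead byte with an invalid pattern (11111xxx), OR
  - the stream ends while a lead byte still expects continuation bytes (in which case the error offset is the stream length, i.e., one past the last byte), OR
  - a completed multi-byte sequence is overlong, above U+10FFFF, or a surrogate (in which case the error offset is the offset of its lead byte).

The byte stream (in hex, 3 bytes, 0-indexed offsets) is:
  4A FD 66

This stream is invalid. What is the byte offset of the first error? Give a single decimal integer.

Byte[0]=4A: 1-byte ASCII. cp=U+004A
Byte[1]=FD: INVALID lead byte (not 0xxx/110x/1110/11110)

Answer: 1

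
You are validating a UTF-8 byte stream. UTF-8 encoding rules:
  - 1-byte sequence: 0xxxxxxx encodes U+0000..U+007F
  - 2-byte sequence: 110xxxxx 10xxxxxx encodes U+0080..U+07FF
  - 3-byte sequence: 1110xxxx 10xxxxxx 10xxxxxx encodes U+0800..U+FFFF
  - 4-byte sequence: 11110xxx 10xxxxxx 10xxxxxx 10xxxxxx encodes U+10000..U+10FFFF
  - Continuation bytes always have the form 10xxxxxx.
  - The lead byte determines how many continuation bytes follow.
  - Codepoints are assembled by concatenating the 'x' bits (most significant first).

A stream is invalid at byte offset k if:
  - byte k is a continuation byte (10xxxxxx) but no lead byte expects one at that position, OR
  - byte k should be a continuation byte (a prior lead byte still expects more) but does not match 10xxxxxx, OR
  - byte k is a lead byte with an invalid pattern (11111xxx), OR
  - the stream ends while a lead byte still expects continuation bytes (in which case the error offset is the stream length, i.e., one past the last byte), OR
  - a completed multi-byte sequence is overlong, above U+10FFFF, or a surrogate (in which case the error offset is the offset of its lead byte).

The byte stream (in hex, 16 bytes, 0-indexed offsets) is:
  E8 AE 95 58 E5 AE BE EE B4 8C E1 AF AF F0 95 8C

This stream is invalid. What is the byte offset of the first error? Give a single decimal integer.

Byte[0]=E8: 3-byte lead, need 2 cont bytes. acc=0x8
Byte[1]=AE: continuation. acc=(acc<<6)|0x2E=0x22E
Byte[2]=95: continuation. acc=(acc<<6)|0x15=0x8B95
Completed: cp=U+8B95 (starts at byte 0)
Byte[3]=58: 1-byte ASCII. cp=U+0058
Byte[4]=E5: 3-byte lead, need 2 cont bytes. acc=0x5
Byte[5]=AE: continuation. acc=(acc<<6)|0x2E=0x16E
Byte[6]=BE: continuation. acc=(acc<<6)|0x3E=0x5BBE
Completed: cp=U+5BBE (starts at byte 4)
Byte[7]=EE: 3-byte lead, need 2 cont bytes. acc=0xE
Byte[8]=B4: continuation. acc=(acc<<6)|0x34=0x3B4
Byte[9]=8C: continuation. acc=(acc<<6)|0x0C=0xED0C
Completed: cp=U+ED0C (starts at byte 7)
Byte[10]=E1: 3-byte lead, need 2 cont bytes. acc=0x1
Byte[11]=AF: continuation. acc=(acc<<6)|0x2F=0x6F
Byte[12]=AF: continuation. acc=(acc<<6)|0x2F=0x1BEF
Completed: cp=U+1BEF (starts at byte 10)
Byte[13]=F0: 4-byte lead, need 3 cont bytes. acc=0x0
Byte[14]=95: continuation. acc=(acc<<6)|0x15=0x15
Byte[15]=8C: continuation. acc=(acc<<6)|0x0C=0x54C
Byte[16]: stream ended, expected continuation. INVALID

Answer: 16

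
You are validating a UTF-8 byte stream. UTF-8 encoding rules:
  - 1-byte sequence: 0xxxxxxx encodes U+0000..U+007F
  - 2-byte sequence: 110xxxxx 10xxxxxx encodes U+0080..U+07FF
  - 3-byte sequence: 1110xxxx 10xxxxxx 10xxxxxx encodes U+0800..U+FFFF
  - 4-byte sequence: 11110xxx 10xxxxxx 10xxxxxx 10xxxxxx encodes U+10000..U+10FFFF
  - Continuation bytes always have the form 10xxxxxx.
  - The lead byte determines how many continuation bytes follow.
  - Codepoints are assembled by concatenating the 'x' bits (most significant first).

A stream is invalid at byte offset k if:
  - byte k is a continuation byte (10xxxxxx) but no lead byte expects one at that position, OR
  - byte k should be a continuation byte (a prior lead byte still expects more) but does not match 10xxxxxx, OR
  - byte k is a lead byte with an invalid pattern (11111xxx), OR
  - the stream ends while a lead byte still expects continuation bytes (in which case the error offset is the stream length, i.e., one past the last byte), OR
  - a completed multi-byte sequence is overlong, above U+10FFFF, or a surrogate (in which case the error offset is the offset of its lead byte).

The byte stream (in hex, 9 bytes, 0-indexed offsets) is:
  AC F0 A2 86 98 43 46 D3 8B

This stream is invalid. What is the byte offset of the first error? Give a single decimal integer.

Answer: 0

Derivation:
Byte[0]=AC: INVALID lead byte (not 0xxx/110x/1110/11110)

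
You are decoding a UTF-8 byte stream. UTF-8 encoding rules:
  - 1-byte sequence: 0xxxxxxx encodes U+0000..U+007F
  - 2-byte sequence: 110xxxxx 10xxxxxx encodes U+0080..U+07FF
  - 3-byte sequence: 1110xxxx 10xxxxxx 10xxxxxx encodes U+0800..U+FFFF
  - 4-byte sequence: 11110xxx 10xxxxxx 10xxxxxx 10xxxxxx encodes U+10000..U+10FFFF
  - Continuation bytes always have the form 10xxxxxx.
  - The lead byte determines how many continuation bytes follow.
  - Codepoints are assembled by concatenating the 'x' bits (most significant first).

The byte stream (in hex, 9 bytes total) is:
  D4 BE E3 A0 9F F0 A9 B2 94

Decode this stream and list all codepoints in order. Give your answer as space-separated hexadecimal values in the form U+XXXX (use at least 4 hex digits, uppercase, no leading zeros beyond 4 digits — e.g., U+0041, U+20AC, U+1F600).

Byte[0]=D4: 2-byte lead, need 1 cont bytes. acc=0x14
Byte[1]=BE: continuation. acc=(acc<<6)|0x3E=0x53E
Completed: cp=U+053E (starts at byte 0)
Byte[2]=E3: 3-byte lead, need 2 cont bytes. acc=0x3
Byte[3]=A0: continuation. acc=(acc<<6)|0x20=0xE0
Byte[4]=9F: continuation. acc=(acc<<6)|0x1F=0x381F
Completed: cp=U+381F (starts at byte 2)
Byte[5]=F0: 4-byte lead, need 3 cont bytes. acc=0x0
Byte[6]=A9: continuation. acc=(acc<<6)|0x29=0x29
Byte[7]=B2: continuation. acc=(acc<<6)|0x32=0xA72
Byte[8]=94: continuation. acc=(acc<<6)|0x14=0x29C94
Completed: cp=U+29C94 (starts at byte 5)

Answer: U+053E U+381F U+29C94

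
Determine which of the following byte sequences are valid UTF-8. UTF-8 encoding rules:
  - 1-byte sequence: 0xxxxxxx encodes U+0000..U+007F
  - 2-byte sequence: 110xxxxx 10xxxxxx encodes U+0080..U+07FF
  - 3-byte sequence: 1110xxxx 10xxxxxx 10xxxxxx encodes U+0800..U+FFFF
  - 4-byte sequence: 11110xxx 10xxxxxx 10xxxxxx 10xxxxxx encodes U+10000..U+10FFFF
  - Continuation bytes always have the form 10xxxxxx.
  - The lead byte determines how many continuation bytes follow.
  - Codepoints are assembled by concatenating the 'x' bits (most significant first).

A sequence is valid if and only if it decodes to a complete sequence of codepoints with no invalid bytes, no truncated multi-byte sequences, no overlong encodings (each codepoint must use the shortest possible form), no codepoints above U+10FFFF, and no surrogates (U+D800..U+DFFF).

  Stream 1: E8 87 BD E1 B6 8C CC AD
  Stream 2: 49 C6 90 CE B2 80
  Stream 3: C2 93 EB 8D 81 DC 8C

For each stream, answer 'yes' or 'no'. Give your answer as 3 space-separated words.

Stream 1: decodes cleanly. VALID
Stream 2: error at byte offset 5. INVALID
Stream 3: decodes cleanly. VALID

Answer: yes no yes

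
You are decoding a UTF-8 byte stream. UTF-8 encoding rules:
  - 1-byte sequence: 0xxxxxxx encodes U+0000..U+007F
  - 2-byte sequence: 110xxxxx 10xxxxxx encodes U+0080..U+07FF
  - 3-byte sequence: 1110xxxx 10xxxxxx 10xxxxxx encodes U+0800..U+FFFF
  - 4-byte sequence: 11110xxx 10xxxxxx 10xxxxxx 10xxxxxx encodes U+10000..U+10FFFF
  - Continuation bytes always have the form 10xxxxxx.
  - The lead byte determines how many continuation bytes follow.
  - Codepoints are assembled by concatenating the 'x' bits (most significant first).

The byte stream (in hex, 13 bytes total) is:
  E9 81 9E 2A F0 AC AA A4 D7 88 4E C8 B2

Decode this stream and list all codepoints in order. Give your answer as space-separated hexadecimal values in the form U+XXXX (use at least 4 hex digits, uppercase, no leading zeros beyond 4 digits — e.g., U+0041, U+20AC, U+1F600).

Byte[0]=E9: 3-byte lead, need 2 cont bytes. acc=0x9
Byte[1]=81: continuation. acc=(acc<<6)|0x01=0x241
Byte[2]=9E: continuation. acc=(acc<<6)|0x1E=0x905E
Completed: cp=U+905E (starts at byte 0)
Byte[3]=2A: 1-byte ASCII. cp=U+002A
Byte[4]=F0: 4-byte lead, need 3 cont bytes. acc=0x0
Byte[5]=AC: continuation. acc=(acc<<6)|0x2C=0x2C
Byte[6]=AA: continuation. acc=(acc<<6)|0x2A=0xB2A
Byte[7]=A4: continuation. acc=(acc<<6)|0x24=0x2CAA4
Completed: cp=U+2CAA4 (starts at byte 4)
Byte[8]=D7: 2-byte lead, need 1 cont bytes. acc=0x17
Byte[9]=88: continuation. acc=(acc<<6)|0x08=0x5C8
Completed: cp=U+05C8 (starts at byte 8)
Byte[10]=4E: 1-byte ASCII. cp=U+004E
Byte[11]=C8: 2-byte lead, need 1 cont bytes. acc=0x8
Byte[12]=B2: continuation. acc=(acc<<6)|0x32=0x232
Completed: cp=U+0232 (starts at byte 11)

Answer: U+905E U+002A U+2CAA4 U+05C8 U+004E U+0232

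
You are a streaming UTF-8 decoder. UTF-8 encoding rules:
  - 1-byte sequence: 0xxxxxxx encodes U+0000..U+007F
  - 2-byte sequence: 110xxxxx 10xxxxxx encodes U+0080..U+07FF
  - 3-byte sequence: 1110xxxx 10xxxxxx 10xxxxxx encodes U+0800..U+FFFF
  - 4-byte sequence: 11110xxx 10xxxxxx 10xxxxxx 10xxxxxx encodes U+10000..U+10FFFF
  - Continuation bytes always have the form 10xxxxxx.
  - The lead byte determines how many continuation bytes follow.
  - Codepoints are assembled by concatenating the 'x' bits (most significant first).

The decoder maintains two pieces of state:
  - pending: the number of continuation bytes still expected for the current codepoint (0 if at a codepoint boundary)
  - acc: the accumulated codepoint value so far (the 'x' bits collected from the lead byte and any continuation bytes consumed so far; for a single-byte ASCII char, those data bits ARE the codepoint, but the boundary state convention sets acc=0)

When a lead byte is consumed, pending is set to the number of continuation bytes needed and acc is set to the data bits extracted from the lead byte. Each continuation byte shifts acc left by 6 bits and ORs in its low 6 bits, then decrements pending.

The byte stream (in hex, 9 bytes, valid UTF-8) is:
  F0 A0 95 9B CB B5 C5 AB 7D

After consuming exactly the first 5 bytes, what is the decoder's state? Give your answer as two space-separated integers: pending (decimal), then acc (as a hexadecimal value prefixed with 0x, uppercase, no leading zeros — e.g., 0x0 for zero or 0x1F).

Byte[0]=F0: 4-byte lead. pending=3, acc=0x0
Byte[1]=A0: continuation. acc=(acc<<6)|0x20=0x20, pending=2
Byte[2]=95: continuation. acc=(acc<<6)|0x15=0x815, pending=1
Byte[3]=9B: continuation. acc=(acc<<6)|0x1B=0x2055B, pending=0
Byte[4]=CB: 2-byte lead. pending=1, acc=0xB

Answer: 1 0xB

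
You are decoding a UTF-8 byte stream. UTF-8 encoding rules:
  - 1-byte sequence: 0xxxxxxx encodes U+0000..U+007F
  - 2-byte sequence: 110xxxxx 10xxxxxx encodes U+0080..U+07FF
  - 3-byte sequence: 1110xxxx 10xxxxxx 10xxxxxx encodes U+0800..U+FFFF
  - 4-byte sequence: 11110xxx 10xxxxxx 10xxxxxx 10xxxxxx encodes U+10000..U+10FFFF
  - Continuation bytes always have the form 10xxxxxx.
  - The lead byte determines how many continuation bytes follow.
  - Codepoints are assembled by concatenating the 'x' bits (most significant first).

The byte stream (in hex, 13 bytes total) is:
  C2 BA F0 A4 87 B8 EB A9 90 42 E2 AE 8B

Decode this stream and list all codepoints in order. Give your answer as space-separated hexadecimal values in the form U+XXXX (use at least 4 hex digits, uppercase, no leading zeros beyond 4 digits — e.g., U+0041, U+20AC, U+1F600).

Answer: U+00BA U+241F8 U+BA50 U+0042 U+2B8B

Derivation:
Byte[0]=C2: 2-byte lead, need 1 cont bytes. acc=0x2
Byte[1]=BA: continuation. acc=(acc<<6)|0x3A=0xBA
Completed: cp=U+00BA (starts at byte 0)
Byte[2]=F0: 4-byte lead, need 3 cont bytes. acc=0x0
Byte[3]=A4: continuation. acc=(acc<<6)|0x24=0x24
Byte[4]=87: continuation. acc=(acc<<6)|0x07=0x907
Byte[5]=B8: continuation. acc=(acc<<6)|0x38=0x241F8
Completed: cp=U+241F8 (starts at byte 2)
Byte[6]=EB: 3-byte lead, need 2 cont bytes. acc=0xB
Byte[7]=A9: continuation. acc=(acc<<6)|0x29=0x2E9
Byte[8]=90: continuation. acc=(acc<<6)|0x10=0xBA50
Completed: cp=U+BA50 (starts at byte 6)
Byte[9]=42: 1-byte ASCII. cp=U+0042
Byte[10]=E2: 3-byte lead, need 2 cont bytes. acc=0x2
Byte[11]=AE: continuation. acc=(acc<<6)|0x2E=0xAE
Byte[12]=8B: continuation. acc=(acc<<6)|0x0B=0x2B8B
Completed: cp=U+2B8B (starts at byte 10)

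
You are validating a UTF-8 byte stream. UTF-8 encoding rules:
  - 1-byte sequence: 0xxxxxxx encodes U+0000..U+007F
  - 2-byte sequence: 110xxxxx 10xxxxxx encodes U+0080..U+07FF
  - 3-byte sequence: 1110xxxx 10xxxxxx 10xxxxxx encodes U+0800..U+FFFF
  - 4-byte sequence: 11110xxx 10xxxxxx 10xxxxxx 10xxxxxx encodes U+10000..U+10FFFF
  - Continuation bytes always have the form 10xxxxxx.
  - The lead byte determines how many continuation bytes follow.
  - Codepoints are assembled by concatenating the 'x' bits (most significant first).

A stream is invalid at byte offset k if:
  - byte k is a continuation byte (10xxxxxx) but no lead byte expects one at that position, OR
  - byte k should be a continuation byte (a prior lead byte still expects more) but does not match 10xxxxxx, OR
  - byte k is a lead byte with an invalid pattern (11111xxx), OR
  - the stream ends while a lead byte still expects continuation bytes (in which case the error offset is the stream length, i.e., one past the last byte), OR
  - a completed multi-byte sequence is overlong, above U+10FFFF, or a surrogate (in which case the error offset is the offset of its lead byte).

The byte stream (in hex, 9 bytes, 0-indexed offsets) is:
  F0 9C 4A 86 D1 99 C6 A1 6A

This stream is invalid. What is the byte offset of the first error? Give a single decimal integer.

Byte[0]=F0: 4-byte lead, need 3 cont bytes. acc=0x0
Byte[1]=9C: continuation. acc=(acc<<6)|0x1C=0x1C
Byte[2]=4A: expected 10xxxxxx continuation. INVALID

Answer: 2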